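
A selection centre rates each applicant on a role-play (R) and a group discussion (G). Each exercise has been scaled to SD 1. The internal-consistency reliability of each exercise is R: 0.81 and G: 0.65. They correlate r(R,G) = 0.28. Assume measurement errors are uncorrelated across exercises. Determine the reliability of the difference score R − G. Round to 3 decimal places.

Var(R−G) = 1 + 1 − 2·0.28 = 2 − 0.56 = 1.44.
Under uncorrelated errors the observed covariances equal the true-score covariances, so only the own-variance terms attenuate.
True-score variance = [0.81 + 0.65] − 0.56 = 1.46 − 0.56 = 0.9.
Reliability = 0.9 / 1.44 = 0.625.

0.625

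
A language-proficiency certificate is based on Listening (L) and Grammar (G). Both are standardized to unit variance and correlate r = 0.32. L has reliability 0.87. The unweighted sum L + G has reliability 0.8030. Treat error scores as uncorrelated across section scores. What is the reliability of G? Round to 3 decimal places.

Var(L+G) = 2 + 2·0.32 = 2.640.
True-score variance = ρ_L + ρ_G + 2·0.32, so 0.8030 = (0.87 + ρ_G + 0.64) / 2.640.
ρ_G = 0.8030·2.640 − 0.87 − 0.64 = 0.610.

0.610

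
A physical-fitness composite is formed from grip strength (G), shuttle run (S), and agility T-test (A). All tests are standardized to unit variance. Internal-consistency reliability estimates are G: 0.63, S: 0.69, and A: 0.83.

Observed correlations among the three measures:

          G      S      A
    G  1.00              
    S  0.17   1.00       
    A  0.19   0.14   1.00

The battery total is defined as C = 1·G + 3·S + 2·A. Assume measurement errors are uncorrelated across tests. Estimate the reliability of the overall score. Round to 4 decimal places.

Var(C) = 1 + 3² + 2² + 2·[3·0.17 + 2·0.19 + 6·0.14] = 14 + 3.46 = 17.46.
Because errors are independent across components, Cov(Tᵢ,Tⱼ) = Cov(Xᵢ,Xⱼ); the off-diagonal part of the true-score variance is the same as above.
True-score variance = [0.63 + 3²·0.69 + 2²·0.83] + 3.46 = 10.16 + 3.46 = 13.62.
Reliability = 13.62 / 17.46 = 0.7801.

0.7801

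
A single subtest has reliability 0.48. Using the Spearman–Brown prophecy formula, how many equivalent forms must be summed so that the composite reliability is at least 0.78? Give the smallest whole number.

k ≥ ρ*(1−ρ₁)/(ρ₁(1−ρ*)) = 0.78·0.52 / (0.48·0.22) = 3.841.
Smallest integer k = 4.

4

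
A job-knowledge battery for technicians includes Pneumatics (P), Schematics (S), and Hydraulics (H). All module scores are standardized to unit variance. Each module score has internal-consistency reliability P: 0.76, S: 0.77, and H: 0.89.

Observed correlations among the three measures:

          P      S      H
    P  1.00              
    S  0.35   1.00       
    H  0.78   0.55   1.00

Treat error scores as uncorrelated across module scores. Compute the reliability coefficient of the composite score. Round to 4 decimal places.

0.9088

Var(P+S+H) = 3 + 2·[0.35 + 0.78 + 0.55] = 3 + 3.36 = 6.36.
Because errors are independent across components, Cov(Tᵢ,Tⱼ) = Cov(Xᵢ,Xⱼ); the off-diagonal part of the true-score variance is the same as above.
True-score variance = [0.76 + 0.77 + 0.89] + 3.36 = 2.42 + 3.36 = 5.78.
Reliability = 5.78 / 6.36 = 0.9088.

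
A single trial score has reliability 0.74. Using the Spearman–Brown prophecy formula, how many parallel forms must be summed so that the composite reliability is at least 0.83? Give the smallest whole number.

k ≥ ρ*(1−ρ₁)/(ρ₁(1−ρ*)) = 0.83·0.26 / (0.74·0.17) = 1.715.
Smallest integer k = 2.

2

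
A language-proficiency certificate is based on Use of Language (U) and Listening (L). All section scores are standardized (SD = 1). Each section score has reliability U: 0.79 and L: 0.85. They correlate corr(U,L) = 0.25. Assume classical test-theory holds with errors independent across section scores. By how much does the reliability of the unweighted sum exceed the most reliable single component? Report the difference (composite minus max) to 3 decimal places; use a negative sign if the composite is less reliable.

0.006

Var(sum) = 2 + 0.5 = 2.5; true-score variance = 1.64 + 0.5 = 2.14; composite reliability = 0.8560.
Max component reliability = 0.8500.
Difference = 0.8560 − 0.8500 = 0.006.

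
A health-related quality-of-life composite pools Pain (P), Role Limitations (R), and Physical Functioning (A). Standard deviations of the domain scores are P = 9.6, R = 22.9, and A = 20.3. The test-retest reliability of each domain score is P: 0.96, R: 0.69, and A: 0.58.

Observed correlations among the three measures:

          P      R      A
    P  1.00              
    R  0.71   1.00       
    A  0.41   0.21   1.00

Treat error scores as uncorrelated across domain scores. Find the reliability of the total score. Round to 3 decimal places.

Var(P+R+A) = 9.6² + 22.9² + 20.3² + 2·[9.6·22.9·0.71 + 9.6·20.3·0.41 + 22.9·20.3·0.21] = 1028.66 + 667.22 = 1695.88.
Because errors are independent across components, Cov(Tᵢ,Tⱼ) = Cov(Xᵢ,Xⱼ); the off-diagonal part of the true-score variance is the same as above.
True-score variance = [9.6²·0.96 + 22.9²·0.69 + 20.3²·0.58] + 667.22 = 689.329 + 667.22 = 1356.55.
Reliability = 1356.55 / 1695.88 = 0.800.

0.800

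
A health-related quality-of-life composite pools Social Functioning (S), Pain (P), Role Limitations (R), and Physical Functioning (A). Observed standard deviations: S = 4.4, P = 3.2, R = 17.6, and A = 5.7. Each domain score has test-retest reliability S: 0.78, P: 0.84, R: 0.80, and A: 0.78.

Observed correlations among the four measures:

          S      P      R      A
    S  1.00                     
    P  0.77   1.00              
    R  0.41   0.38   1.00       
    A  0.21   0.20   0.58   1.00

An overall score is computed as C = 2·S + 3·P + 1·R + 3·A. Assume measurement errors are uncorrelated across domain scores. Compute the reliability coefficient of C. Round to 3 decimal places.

0.903

Var(C) = 2²·4.4² + 3²·3.2² + 17.6² + 3²·5.7² + 2·[6·4.4·3.2·0.77 + 2·4.4·17.6·0.41 + 6·4.4·5.7·0.21 + 3·3.2·17.6·0.38 + 9·3.2·5.7·0.20 + 3·17.6·5.7·0.58] = 771.77 + 863.49 = 1635.26.
With uncorrelated errors the cross-covariances are all true-score covariance, so they carry over unchanged; only the diagonal terms shrink to ρᵢσᵢ².
True-score variance = [2²·4.4²·0.78 + 3²·3.2²·0.84 + 17.6²·0.80 + 3²·5.7²·0.78] + 863.49 = 613.705 + 863.49 = 1477.2.
Reliability = 1477.2 / 1635.26 = 0.903.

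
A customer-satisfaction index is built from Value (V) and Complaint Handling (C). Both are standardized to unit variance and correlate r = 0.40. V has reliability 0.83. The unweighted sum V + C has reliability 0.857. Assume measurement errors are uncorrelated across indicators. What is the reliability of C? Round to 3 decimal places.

0.770

Var(V+C) = 2 + 2·0.40 = 2.800.
True-score variance = ρ_V + ρ_C + 2·0.40, so 0.857 = (0.83 + ρ_C + 0.80) / 2.800.
ρ_C = 0.857·2.800 − 0.83 − 0.80 = 0.770.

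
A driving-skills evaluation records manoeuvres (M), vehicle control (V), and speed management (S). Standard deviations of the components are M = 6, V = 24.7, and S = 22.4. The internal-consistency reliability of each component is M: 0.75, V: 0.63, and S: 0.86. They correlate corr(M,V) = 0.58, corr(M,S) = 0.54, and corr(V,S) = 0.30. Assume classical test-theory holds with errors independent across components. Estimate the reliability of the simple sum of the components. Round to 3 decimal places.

0.830

Var(M+V+S) = 6² + 24.7² + 22.4² + 2·[6·24.7·0.58 + 6·22.4·0.54 + 24.7·22.4·0.30] = 1147.85 + 649.032 = 1796.88.
Because errors are independent across components, Cov(Tᵢ,Tⱼ) = Cov(Xᵢ,Xⱼ); the off-diagonal part of the true-score variance is the same as above.
True-score variance = [6²·0.75 + 24.7²·0.63 + 22.4²·0.86] + 649.032 = 842.87 + 649.032 = 1491.9.
Reliability = 1491.9 / 1796.88 = 0.830.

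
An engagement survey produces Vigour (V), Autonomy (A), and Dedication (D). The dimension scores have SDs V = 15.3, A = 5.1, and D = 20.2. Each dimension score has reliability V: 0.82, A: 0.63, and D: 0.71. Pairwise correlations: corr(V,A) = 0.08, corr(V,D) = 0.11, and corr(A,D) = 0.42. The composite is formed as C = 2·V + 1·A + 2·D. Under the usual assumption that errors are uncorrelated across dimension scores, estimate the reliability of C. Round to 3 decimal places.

Var(C) = 2²·15.3² + 5.1² + 2²·20.2² + 2·[2·15.3·5.1·0.08 + 4·15.3·20.2·0.11 + 2·5.1·20.2·0.42] = 2594.53 + 470.016 = 3064.55.
With uncorrelated errors the cross-covariances are all true-score covariance, so they carry over unchanged; only the diagonal terms shrink to ρᵢσᵢ².
True-score variance = [2²·15.3²·0.82 + 5.1²·0.63 + 2²·20.2²·0.71] + 470.016 = 1943.04 + 470.016 = 2413.05.
Reliability = 2413.05 / 3064.55 = 0.787.

0.787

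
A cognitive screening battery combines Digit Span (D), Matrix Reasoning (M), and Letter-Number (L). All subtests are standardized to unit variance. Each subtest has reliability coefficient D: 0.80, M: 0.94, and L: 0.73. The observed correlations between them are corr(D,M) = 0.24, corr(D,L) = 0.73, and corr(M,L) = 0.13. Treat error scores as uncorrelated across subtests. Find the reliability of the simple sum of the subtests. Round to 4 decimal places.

0.8981

Var(D+M+L) = 3 + 2·[0.24 + 0.73 + 0.13] = 3 + 2.2 = 5.2.
Under uncorrelated errors the observed covariances equal the true-score covariances, so only the own-variance terms attenuate.
True-score variance = [0.80 + 0.94 + 0.73] + 2.2 = 2.47 + 2.2 = 4.67.
Reliability = 4.67 / 5.2 = 0.8981.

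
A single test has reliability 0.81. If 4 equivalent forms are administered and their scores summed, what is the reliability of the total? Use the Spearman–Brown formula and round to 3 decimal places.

ρ_k = kρ / (1 + (k−1)ρ) = 4·0.81 / (1 + 3·0.81) = 3.240 / 3.430 = 0.945.

0.945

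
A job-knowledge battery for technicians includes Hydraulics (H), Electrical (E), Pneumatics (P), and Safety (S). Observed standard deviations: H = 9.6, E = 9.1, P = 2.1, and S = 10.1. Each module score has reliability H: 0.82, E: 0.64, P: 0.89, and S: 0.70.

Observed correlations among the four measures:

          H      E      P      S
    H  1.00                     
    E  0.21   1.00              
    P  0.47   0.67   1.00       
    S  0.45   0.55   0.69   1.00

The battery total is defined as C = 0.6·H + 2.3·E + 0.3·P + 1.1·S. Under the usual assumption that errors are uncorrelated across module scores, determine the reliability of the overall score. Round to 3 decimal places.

Var(C) = 0.6²·9.6² + 2.3²·9.1² + 0.3²·2.1² + 1.1²·10.1² + 2·[1.38·9.6·9.1·0.21 + 0.18·9.6·2.1·0.47 + 0.66·9.6·10.1·0.45 + 0.69·9.1·2.1·0.67 + 2.53·9.1·10.1·0.55 + 0.33·2.1·10.1·0.69] = 595.071 + 394.753 = 989.824.
Under uncorrelated errors the observed covariances equal the true-score covariances, so only the own-variance terms attenuate.
True-score variance = [0.6²·9.6²·0.82 + 2.3²·9.1²·0.64 + 0.3²·2.1²·0.89 + 1.1²·10.1²·0.70] + 394.753 = 394.323 + 394.753 = 789.076.
Reliability = 789.076 / 989.824 = 0.797.

0.797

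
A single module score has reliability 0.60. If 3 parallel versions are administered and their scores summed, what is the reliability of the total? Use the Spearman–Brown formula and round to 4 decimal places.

ρ_k = kρ / (1 + (k−1)ρ) = 3·0.60 / (1 + 2·0.60) = 1.800 / 2.200 = 0.8182.

0.8182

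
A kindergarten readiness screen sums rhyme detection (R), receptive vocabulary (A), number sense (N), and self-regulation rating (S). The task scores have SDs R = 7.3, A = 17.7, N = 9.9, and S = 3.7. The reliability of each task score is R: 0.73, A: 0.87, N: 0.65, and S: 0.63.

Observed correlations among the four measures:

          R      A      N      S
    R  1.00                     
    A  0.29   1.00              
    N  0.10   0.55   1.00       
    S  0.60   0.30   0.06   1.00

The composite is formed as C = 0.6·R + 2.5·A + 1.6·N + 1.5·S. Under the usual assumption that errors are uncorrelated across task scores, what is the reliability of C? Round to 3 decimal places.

Var(C) = 0.6²·7.3² + 2.5²·17.7² + 1.6²·9.9² + 1.5²·3.7² + 2·[1.5·7.3·17.7·0.29 + 0.96·7.3·9.9·0.10 + 0.9·7.3·3.7·0.60 + 4·17.7·9.9·0.55 + 3.75·17.7·3.7·0.30 + 2.4·9.9·3.7·0.06] = 2258.95 + 1084.37 = 3343.33.
Because errors are independent across components, Cov(Tᵢ,Tⱼ) = Cov(Xᵢ,Xⱼ); the off-diagonal part of the true-score variance is the same as above.
True-score variance = [0.6²·7.3²·0.73 + 2.5²·17.7²·0.87 + 1.6²·9.9²·0.65 + 1.5²·3.7²·0.63] + 1084.37 = 1900.01 + 1084.37 = 2984.39.
Reliability = 2984.39 / 3343.33 = 0.893.

0.893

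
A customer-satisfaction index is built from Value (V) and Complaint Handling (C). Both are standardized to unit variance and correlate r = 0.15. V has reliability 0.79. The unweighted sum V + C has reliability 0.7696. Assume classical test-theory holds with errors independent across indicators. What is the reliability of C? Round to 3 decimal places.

0.680

Var(V+C) = 2 + 2·0.15 = 2.300.
True-score variance = ρ_V + ρ_C + 2·0.15, so 0.7696 = (0.79 + ρ_C + 0.30) / 2.300.
ρ_C = 0.7696·2.300 − 0.79 − 0.30 = 0.680.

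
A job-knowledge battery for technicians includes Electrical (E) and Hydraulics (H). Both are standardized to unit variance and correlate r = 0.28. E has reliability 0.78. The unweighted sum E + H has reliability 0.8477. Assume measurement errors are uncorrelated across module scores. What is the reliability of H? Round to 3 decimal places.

0.830

Var(E+H) = 2 + 2·0.28 = 2.560.
True-score variance = ρ_E + ρ_H + 2·0.28, so 0.8477 = (0.78 + ρ_H + 0.56) / 2.560.
ρ_H = 0.8477·2.560 − 0.78 − 0.56 = 0.830.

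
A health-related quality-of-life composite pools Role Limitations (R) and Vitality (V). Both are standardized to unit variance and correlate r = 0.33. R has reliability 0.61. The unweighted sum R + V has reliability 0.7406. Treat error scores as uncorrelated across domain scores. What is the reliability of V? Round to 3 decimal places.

0.700

Var(R+V) = 2 + 2·0.33 = 2.660.
True-score variance = ρ_R + ρ_V + 2·0.33, so 0.7406 = (0.61 + ρ_V + 0.66) / 2.660.
ρ_V = 0.7406·2.660 − 0.61 − 0.66 = 0.700.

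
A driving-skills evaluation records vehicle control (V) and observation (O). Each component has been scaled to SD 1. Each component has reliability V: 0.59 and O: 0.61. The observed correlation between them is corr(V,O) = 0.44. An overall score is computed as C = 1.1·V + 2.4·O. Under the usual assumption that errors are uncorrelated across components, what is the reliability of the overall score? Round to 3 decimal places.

Var(C) = 1.1² + 2.4² + 2·[2.64·0.44] = 6.97 + 2.3232 = 9.2932.
Under uncorrelated errors the observed covariances equal the true-score covariances, so only the own-variance terms attenuate.
True-score variance = [1.1²·0.59 + 2.4²·0.61] + 2.3232 = 4.2275 + 2.3232 = 6.5507.
Reliability = 6.5507 / 9.2932 = 0.705.

0.705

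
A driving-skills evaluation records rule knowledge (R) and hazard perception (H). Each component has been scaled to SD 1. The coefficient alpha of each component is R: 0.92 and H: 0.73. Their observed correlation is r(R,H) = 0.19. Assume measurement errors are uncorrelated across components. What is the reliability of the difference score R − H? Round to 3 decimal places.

Var(R−H) = 1 + 1 − 2·0.19 = 2 − 0.38 = 1.62.
Under uncorrelated errors the observed covariances equal the true-score covariances, so only the own-variance terms attenuate.
True-score variance = [0.92 + 0.73] − 0.38 = 1.65 − 0.38 = 1.27.
Reliability = 1.27 / 1.62 = 0.784.

0.784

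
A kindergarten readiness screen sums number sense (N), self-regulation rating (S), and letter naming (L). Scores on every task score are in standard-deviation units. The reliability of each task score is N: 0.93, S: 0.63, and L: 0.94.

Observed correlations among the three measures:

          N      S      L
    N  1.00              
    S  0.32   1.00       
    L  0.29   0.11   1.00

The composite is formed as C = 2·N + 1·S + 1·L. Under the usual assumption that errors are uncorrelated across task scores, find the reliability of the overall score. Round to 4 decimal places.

0.9180

Var(C) = 2² + 1 + 1 + 2·[2·0.32 + 2·0.29 + 0.11] = 6 + 2.66 = 8.66.
Under uncorrelated errors the observed covariances equal the true-score covariances, so only the own-variance terms attenuate.
True-score variance = [2²·0.93 + 0.63 + 0.94] + 2.66 = 5.29 + 2.66 = 7.95.
Reliability = 7.95 / 8.66 = 0.9180.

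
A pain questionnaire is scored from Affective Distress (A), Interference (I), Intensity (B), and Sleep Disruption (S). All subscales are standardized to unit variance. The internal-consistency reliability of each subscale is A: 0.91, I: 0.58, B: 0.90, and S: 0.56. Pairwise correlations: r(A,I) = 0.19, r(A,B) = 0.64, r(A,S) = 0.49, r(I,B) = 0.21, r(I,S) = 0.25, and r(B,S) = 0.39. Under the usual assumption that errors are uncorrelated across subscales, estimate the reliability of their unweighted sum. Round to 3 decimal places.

Var(A+I+B+S) = 4 + 2·[0.19 + 0.64 + 0.49 + 0.21 + 0.25 + 0.39] = 4 + 4.34 = 8.34.
With uncorrelated errors the cross-covariances are all true-score covariance, so they carry over unchanged; only the diagonal terms shrink to ρᵢσᵢ².
True-score variance = [0.91 + 0.58 + 0.90 + 0.56] + 4.34 = 2.95 + 4.34 = 7.29.
Reliability = 7.29 / 8.34 = 0.874.

0.874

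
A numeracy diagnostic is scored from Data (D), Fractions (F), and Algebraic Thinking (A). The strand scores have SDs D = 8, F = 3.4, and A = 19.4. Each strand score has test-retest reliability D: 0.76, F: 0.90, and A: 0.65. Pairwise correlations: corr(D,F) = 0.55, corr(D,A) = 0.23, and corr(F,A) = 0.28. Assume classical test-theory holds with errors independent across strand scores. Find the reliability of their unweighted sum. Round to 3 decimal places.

0.749

Var(D+F+A) = 8² + 3.4² + 19.4² + 2·[8·3.4·0.55 + 8·19.4·0.23 + 3.4·19.4·0.28] = 451.92 + 138.25 = 590.17.
Under uncorrelated errors the observed covariances equal the true-score covariances, so only the own-variance terms attenuate.
True-score variance = [8²·0.76 + 3.4²·0.90 + 19.4²·0.65] + 138.25 = 303.678 + 138.25 = 441.928.
Reliability = 441.928 / 590.17 = 0.749.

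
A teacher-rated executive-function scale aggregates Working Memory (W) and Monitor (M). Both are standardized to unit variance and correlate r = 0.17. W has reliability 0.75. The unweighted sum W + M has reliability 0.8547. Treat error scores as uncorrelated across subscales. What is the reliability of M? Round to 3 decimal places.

Var(W+M) = 2 + 2·0.17 = 2.340.
True-score variance = ρ_W + ρ_M + 2·0.17, so 0.8547 = (0.75 + ρ_M + 0.34) / 2.340.
ρ_M = 0.8547·2.340 − 0.75 − 0.34 = 0.910.

0.910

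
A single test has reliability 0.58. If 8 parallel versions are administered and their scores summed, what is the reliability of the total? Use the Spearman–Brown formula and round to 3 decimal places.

ρ_k = kρ / (1 + (k−1)ρ) = 8·0.58 / (1 + 7·0.58) = 4.640 / 5.060 = 0.917.

0.917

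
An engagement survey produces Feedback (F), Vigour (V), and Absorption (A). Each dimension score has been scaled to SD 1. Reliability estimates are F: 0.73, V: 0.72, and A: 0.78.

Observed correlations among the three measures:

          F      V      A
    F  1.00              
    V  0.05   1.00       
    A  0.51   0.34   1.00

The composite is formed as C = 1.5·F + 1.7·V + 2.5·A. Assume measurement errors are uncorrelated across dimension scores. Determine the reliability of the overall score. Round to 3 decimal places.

0.848

Var(C) = 1.5² + 1.7² + 2.5² + 2·[2.55·0.05 + 3.75·0.51 + 4.25·0.34] = 11.39 + 6.97 = 18.36.
Under uncorrelated errors the observed covariances equal the true-score covariances, so only the own-variance terms attenuate.
True-score variance = [1.5²·0.73 + 1.7²·0.72 + 2.5²·0.78] + 6.97 = 8.5983 + 6.97 = 15.5683.
Reliability = 15.5683 / 18.36 = 0.848.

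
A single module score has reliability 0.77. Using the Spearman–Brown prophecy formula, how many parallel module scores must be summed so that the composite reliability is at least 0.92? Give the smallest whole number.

4

k ≥ ρ*(1−ρ₁)/(ρ₁(1−ρ*)) = 0.92·0.23 / (0.77·0.08) = 3.435.
Smallest integer k = 4.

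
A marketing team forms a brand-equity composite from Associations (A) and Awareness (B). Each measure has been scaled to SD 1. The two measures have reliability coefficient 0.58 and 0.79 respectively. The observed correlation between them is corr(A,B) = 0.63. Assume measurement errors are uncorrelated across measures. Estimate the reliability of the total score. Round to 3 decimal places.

Var(A+B) = 2 + 2·[0.63] = 2 + 1.26 = 3.26.
With uncorrelated errors the cross-covariances are all true-score covariance, so they carry over unchanged; only the diagonal terms shrink to ρᵢσᵢ².
True-score variance = [0.58 + 0.79] + 1.26 = 1.37 + 1.26 = 2.63.
Reliability = 2.63 / 3.26 = 0.807.

0.807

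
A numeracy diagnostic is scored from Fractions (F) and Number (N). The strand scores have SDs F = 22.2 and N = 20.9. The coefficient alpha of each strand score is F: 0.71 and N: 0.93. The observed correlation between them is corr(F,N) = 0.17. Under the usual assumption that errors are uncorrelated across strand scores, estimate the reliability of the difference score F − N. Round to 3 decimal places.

Var(F−N) = 22.2² + 20.9² − 2·22.2·20.9·0.17 = 929.65 − 157.753 = 771.897.
With uncorrelated errors the cross-covariances are all true-score covariance, so they carry over unchanged; only the diagonal terms shrink to ρᵢσᵢ².
True-score variance = [22.2²·0.71 + 20.9²·0.93] − 157.753 = 756.15 − 157.753 = 598.396.
Reliability = 598.396 / 771.897 = 0.775.

0.775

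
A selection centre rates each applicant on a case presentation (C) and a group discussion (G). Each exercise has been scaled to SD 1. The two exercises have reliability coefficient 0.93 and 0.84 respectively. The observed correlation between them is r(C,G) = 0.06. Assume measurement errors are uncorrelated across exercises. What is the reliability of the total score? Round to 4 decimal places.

Var(C+G) = 2 + 2·[0.06] = 2 + 0.12 = 2.12.
Because errors are independent across components, Cov(Tᵢ,Tⱼ) = Cov(Xᵢ,Xⱼ); the off-diagonal part of the true-score variance is the same as above.
True-score variance = [0.93 + 0.84] + 0.12 = 1.77 + 0.12 = 1.89.
Reliability = 1.89 / 2.12 = 0.8915.

0.8915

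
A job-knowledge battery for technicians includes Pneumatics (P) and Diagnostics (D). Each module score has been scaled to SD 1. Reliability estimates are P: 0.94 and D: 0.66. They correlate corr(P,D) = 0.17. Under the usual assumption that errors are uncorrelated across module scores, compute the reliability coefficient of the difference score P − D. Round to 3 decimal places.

Var(P−D) = 1 + 1 − 2·0.17 = 2 − 0.34 = 1.66.
With uncorrelated errors the cross-covariances are all true-score covariance, so they carry over unchanged; only the diagonal terms shrink to ρᵢσᵢ².
True-score variance = [0.94 + 0.66] − 0.34 = 1.6 − 0.34 = 1.26.
Reliability = 1.26 / 1.66 = 0.759.

0.759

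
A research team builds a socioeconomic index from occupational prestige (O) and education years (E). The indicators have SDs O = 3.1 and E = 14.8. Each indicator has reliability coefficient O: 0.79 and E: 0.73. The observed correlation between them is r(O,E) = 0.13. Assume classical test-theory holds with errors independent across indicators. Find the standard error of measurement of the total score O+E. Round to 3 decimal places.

Var(total) = 228.65 + 11.9288 = 240.579.
True-score variance = 167.491 + 11.9288 = 179.42, so reliability = 0.7458.
Error variance = 240.579 − 179.42 = 61.1589; SEM = √61.1589 = 7.820.

7.820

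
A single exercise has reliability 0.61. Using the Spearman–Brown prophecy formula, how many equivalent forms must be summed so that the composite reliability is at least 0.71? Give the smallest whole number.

2

k ≥ ρ*(1−ρ₁)/(ρ₁(1−ρ*)) = 0.71·0.39 / (0.61·0.29) = 1.565.
Smallest integer k = 2.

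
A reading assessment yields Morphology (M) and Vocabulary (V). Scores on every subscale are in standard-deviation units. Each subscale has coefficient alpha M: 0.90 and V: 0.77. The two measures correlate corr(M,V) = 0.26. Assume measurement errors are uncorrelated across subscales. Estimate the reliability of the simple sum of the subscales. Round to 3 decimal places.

0.869

Var(M+V) = 2 + 2·[0.26] = 2 + 0.52 = 2.52.
With uncorrelated errors the cross-covariances are all true-score covariance, so they carry over unchanged; only the diagonal terms shrink to ρᵢσᵢ².
True-score variance = [0.90 + 0.77] + 0.52 = 1.67 + 0.52 = 2.19.
Reliability = 2.19 / 2.52 = 0.869.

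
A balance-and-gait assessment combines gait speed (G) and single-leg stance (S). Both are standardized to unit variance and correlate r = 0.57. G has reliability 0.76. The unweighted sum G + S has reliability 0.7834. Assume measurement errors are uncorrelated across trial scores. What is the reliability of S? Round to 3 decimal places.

Var(G+S) = 2 + 2·0.57 = 3.140.
True-score variance = ρ_G + ρ_S + 2·0.57, so 0.7834 = (0.76 + ρ_S + 1.14) / 3.140.
ρ_S = 0.7834·3.140 − 0.76 − 1.14 = 0.560.

0.560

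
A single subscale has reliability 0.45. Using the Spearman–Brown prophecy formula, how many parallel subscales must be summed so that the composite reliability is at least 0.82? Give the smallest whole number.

6

k ≥ ρ*(1−ρ₁)/(ρ₁(1−ρ*)) = 0.82·0.55 / (0.45·0.18) = 5.568.
Smallest integer k = 6.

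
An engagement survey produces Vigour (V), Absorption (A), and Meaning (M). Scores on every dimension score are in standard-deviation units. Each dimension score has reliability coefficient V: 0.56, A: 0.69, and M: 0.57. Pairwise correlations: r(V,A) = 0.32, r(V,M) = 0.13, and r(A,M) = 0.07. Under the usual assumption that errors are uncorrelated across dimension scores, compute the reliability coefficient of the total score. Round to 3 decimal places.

0.708

Var(V+A+M) = 3 + 2·[0.32 + 0.13 + 0.07] = 3 + 1.04 = 4.04.
Because errors are independent across components, Cov(Tᵢ,Tⱼ) = Cov(Xᵢ,Xⱼ); the off-diagonal part of the true-score variance is the same as above.
True-score variance = [0.56 + 0.69 + 0.57] + 1.04 = 1.82 + 1.04 = 2.86.
Reliability = 2.86 / 4.04 = 0.708.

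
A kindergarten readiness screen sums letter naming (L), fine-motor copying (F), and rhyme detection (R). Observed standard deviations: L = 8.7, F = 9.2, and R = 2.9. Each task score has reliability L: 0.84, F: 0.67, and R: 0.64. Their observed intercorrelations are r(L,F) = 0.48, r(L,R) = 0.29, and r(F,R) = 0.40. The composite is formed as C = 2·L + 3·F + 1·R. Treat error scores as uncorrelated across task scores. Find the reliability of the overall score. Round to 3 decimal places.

0.814

Var(C) = 2²·8.7² + 3²·9.2² + 2.9² + 2·[6·8.7·9.2·0.48 + 2·8.7·2.9·0.29 + 3·9.2·2.9·0.40] = 1072.93 + 554.329 = 1627.26.
Under uncorrelated errors the observed covariances equal the true-score covariances, so only the own-variance terms attenuate.
True-score variance = [2²·8.7²·0.84 + 3²·9.2²·0.67 + 2.9²·0.64] + 554.329 = 770.08 + 554.329 = 1324.41.
Reliability = 1324.41 / 1627.26 = 0.814.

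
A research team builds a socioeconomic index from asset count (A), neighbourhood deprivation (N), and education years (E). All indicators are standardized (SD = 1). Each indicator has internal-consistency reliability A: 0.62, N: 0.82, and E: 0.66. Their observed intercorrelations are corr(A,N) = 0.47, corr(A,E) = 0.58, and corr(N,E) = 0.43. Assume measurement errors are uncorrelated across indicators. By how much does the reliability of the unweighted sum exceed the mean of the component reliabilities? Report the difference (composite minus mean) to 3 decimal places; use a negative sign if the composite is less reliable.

0.149

Var(sum) = 3 + 2.96 = 5.96; true-score variance = 2.1 + 2.96 = 5.06; composite reliability = 0.8490.
Mean component reliability = 0.7000.
Difference = 0.8490 − 0.7000 = 0.149.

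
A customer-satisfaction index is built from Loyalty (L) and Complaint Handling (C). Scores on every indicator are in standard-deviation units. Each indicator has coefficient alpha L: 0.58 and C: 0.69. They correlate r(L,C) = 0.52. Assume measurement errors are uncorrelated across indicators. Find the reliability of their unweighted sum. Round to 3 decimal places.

0.760

Var(L+C) = 2 + 2·[0.52] = 2 + 1.04 = 3.04.
With uncorrelated errors the cross-covariances are all true-score covariance, so they carry over unchanged; only the diagonal terms shrink to ρᵢσᵢ².
True-score variance = [0.58 + 0.69] + 1.04 = 1.27 + 1.04 = 2.31.
Reliability = 2.31 / 3.04 = 0.760.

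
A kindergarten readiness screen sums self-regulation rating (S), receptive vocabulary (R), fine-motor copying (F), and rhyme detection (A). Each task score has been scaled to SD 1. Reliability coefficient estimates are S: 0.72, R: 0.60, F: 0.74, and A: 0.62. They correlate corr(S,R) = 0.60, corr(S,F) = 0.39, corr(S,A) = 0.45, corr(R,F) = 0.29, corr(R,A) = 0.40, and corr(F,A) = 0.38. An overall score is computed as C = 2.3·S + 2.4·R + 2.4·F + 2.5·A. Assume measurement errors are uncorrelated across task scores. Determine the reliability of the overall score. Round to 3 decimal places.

Var(C) = 2.3² + 2.4² + 2.4² + 2.5² + 2·[5.52·0.60 + 5.52·0.39 + 5.75·0.45 + 5.76·0.29 + 6·0.40 + 6·0.38] = 23.06 + 28.8054 = 51.8654.
Because errors are independent across components, Cov(Tᵢ,Tⱼ) = Cov(Xᵢ,Xⱼ); the off-diagonal part of the true-score variance is the same as above.
True-score variance = [2.3²·0.72 + 2.4²·0.60 + 2.4²·0.74 + 2.5²·0.62] + 28.8054 = 15.4022 + 28.8054 = 44.2076.
Reliability = 44.2076 / 51.8654 = 0.852.

0.852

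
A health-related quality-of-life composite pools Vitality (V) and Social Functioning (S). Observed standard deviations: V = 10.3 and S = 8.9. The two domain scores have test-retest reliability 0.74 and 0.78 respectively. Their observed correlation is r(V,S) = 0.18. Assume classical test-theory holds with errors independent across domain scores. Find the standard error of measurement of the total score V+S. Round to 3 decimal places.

6.709

Var(total) = 185.3 + 33.0012 = 218.301.
True-score variance = 140.29 + 33.0012 = 173.292, so reliability = 0.7938.
Error variance = 218.301 − 173.292 = 45.0096; SEM = √45.0096 = 6.709.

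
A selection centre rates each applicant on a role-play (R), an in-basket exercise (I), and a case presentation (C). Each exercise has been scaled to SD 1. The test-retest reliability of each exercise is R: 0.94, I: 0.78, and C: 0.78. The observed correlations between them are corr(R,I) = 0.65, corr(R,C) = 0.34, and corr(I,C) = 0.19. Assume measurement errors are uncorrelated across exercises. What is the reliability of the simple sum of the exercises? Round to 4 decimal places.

0.9067

Var(R+I+C) = 3 + 2·[0.65 + 0.34 + 0.19] = 3 + 2.36 = 5.36.
Because errors are independent across components, Cov(Tᵢ,Tⱼ) = Cov(Xᵢ,Xⱼ); the off-diagonal part of the true-score variance is the same as above.
True-score variance = [0.94 + 0.78 + 0.78] + 2.36 = 2.5 + 2.36 = 4.86.
Reliability = 4.86 / 5.36 = 0.9067.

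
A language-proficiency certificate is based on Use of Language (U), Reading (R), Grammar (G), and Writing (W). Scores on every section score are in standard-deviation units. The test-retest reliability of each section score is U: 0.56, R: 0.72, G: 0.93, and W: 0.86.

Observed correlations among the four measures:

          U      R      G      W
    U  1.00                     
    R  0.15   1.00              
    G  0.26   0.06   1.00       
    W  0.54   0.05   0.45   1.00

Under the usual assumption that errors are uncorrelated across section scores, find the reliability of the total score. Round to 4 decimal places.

0.8675

Var(U+R+G+W) = 4 + 2·[0.15 + 0.26 + 0.54 + 0.06 + 0.05 + 0.45] = 4 + 3.02 = 7.02.
With uncorrelated errors the cross-covariances are all true-score covariance, so they carry over unchanged; only the diagonal terms shrink to ρᵢσᵢ².
True-score variance = [0.56 + 0.72 + 0.93 + 0.86] + 3.02 = 3.07 + 3.02 = 6.09.
Reliability = 6.09 / 7.02 = 0.8675.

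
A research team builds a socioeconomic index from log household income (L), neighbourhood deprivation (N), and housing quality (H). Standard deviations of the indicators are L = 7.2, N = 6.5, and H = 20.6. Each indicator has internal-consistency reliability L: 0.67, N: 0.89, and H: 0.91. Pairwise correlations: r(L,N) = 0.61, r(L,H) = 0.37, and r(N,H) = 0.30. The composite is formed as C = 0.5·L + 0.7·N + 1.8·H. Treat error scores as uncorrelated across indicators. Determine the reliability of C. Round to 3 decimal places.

Var(C) = 0.5²·7.2² + 0.7²·6.5² + 1.8²·20.6² + 2·[0.35·7.2·6.5·0.61 + 0.9·7.2·20.6·0.37 + 1.26·6.5·20.6·0.30] = 1408.59 + 219.993 = 1628.58.
With uncorrelated errors the cross-covariances are all true-score covariance, so they carry over unchanged; only the diagonal terms shrink to ρᵢσᵢ².
True-score variance = [0.5²·7.2²·0.67 + 0.7²·6.5²·0.89 + 1.8²·20.6²·0.91] + 219.993 = 1278.29 + 219.993 = 1498.28.
Reliability = 1498.28 / 1628.58 = 0.920.

0.920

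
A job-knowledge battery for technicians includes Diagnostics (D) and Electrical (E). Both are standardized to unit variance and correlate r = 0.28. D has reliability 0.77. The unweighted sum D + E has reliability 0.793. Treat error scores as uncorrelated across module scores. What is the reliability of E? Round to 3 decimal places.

0.700

Var(D+E) = 2 + 2·0.28 = 2.560.
True-score variance = ρ_D + ρ_E + 2·0.28, so 0.793 = (0.77 + ρ_E + 0.56) / 2.560.
ρ_E = 0.793·2.560 − 0.77 − 0.56 = 0.700.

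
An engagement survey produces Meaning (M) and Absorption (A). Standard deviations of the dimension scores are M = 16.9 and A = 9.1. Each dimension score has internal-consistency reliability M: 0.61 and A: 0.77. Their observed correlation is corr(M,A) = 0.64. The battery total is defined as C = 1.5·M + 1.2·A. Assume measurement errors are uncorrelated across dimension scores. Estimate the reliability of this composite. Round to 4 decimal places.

0.7509

Var(C) = 1.5²·16.9² + 1.2²·9.1² + 2·[1.8·16.9·9.1·0.64] = 761.869 + 354.332 = 1116.2.
With uncorrelated errors the cross-covariances are all true-score covariance, so they carry over unchanged; only the diagonal terms shrink to ρᵢσᵢ².
True-score variance = [1.5²·16.9²·0.61 + 1.2²·9.1²·0.77] + 354.332 = 483.819 + 354.332 = 838.152.
Reliability = 838.152 / 1116.2 = 0.7509.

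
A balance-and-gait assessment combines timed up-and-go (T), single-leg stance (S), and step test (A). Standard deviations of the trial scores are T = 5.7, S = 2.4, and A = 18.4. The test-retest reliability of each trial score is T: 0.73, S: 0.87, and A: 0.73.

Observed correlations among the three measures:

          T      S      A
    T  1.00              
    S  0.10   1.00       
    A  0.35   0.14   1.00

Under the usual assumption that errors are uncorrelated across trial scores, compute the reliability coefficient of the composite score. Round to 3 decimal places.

Var(T+S+A) = 5.7² + 2.4² + 18.4² + 2·[5.7·2.4·0.10 + 5.7·18.4·0.35 + 2.4·18.4·0.14] = 376.81 + 88.5168 = 465.327.
Because errors are independent across components, Cov(Tᵢ,Tⱼ) = Cov(Xᵢ,Xⱼ); the off-diagonal part of the true-score variance is the same as above.
True-score variance = [5.7²·0.73 + 2.4²·0.87 + 18.4²·0.73] + 88.5168 = 275.878 + 88.5168 = 364.394.
Reliability = 364.394 / 465.327 = 0.783.

0.783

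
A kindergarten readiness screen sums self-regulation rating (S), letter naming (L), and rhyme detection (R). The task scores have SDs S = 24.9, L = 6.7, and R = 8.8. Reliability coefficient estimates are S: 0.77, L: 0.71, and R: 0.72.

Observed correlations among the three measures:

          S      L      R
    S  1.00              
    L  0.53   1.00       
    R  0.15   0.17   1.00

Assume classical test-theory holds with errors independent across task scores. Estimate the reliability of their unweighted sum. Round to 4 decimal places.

Var(S+L+R) = 24.9² + 6.7² + 8.8² + 2·[24.9·6.7·0.53 + 24.9·8.8·0.15 + 6.7·8.8·0.17] = 742.34 + 262.622 = 1004.96.
With uncorrelated errors the cross-covariances are all true-score covariance, so they carry over unchanged; only the diagonal terms shrink to ρᵢσᵢ².
True-score variance = [24.9²·0.77 + 6.7²·0.71 + 8.8²·0.72] + 262.622 = 565.036 + 262.622 = 827.659.
Reliability = 827.659 / 1004.96 = 0.8236.

0.8236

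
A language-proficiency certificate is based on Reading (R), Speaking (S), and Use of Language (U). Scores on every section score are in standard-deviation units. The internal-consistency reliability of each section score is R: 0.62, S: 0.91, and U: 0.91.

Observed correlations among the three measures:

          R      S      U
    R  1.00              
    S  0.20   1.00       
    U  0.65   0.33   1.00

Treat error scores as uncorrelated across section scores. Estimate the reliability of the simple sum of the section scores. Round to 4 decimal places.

Var(R+S+U) = 3 + 2·[0.20 + 0.65 + 0.33] = 3 + 2.36 = 5.36.
With uncorrelated errors the cross-covariances are all true-score covariance, so they carry over unchanged; only the diagonal terms shrink to ρᵢσᵢ².
True-score variance = [0.62 + 0.91 + 0.91] + 2.36 = 2.44 + 2.36 = 4.8.
Reliability = 4.8 / 5.36 = 0.8955.

0.8955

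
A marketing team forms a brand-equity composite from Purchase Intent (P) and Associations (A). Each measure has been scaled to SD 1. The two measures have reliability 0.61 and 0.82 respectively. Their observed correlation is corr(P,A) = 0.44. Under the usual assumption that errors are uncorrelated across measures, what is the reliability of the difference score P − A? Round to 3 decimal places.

Var(P−A) = 1 + 1 − 2·0.44 = 2 − 0.88 = 1.12.
With uncorrelated errors the cross-covariances are all true-score covariance, so they carry over unchanged; only the diagonal terms shrink to ρᵢσᵢ².
True-score variance = [0.61 + 0.82] − 0.88 = 1.43 − 0.88 = 0.55.
Reliability = 0.55 / 1.12 = 0.491.

0.491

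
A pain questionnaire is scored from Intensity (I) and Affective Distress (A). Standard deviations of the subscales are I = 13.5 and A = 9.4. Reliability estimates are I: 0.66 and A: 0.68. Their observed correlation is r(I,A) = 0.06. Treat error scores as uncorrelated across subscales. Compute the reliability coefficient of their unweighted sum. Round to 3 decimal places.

Var(I+A) = 13.5² + 9.4² + 2·[13.5·9.4·0.06] = 270.61 + 15.228 = 285.838.
Because errors are independent across components, Cov(Tᵢ,Tⱼ) = Cov(Xᵢ,Xⱼ); the off-diagonal part of the true-score variance is the same as above.
True-score variance = [13.5²·0.66 + 9.4²·0.68] + 15.228 = 180.37 + 15.228 = 195.598.
Reliability = 195.598 / 285.838 = 0.684.

0.684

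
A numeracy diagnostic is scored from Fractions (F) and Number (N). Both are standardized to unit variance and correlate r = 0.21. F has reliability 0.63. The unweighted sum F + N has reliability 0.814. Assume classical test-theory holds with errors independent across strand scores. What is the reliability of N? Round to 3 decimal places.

0.920

Var(F+N) = 2 + 2·0.21 = 2.420.
True-score variance = ρ_F + ρ_N + 2·0.21, so 0.814 = (0.63 + ρ_N + 0.42) / 2.420.
ρ_N = 0.814·2.420 − 0.63 − 0.42 = 0.920.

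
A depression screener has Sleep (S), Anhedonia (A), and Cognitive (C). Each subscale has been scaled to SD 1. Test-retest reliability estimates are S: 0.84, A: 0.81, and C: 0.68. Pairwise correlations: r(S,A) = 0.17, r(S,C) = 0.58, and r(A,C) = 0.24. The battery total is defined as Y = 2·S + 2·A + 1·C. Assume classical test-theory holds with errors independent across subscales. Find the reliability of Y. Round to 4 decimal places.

Var(Y) = 2² + 2² + 1 + 2·[4·0.17 + 2·0.58 + 2·0.24] = 9 + 4.64 = 13.64.
Under uncorrelated errors the observed covariances equal the true-score covariances, so only the own-variance terms attenuate.
True-score variance = [2²·0.84 + 2²·0.81 + 0.68] + 4.64 = 7.28 + 4.64 = 11.92.
Reliability = 11.92 / 13.64 = 0.8739.

0.8739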